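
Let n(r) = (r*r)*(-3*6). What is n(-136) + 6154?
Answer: -326774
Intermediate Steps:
n(r) = -18*r² (n(r) = r²*(-18) = -18*r²)
n(-136) + 6154 = -18*(-136)² + 6154 = -18*18496 + 6154 = -332928 + 6154 = -326774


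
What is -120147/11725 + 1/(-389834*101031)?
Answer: -676003986337609/65970409080450 ≈ -10.247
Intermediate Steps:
-120147/11725 + 1/(-389834*101031) = -120147*1/11725 - 1/389834*1/101031 = -120147/11725 - 1/39385318854 = -676003986337609/65970409080450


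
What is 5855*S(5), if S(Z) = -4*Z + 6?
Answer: -81970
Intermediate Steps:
S(Z) = 6 - 4*Z
5855*S(5) = 5855*(6 - 4*5) = 5855*(6 - 20) = 5855*(-14) = -81970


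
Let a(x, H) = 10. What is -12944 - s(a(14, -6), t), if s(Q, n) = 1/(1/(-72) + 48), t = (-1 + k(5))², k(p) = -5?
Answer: -44721592/3455 ≈ -12944.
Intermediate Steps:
t = 36 (t = (-1 - 5)² = (-6)² = 36)
s(Q, n) = 72/3455 (s(Q, n) = 1/(-1/72 + 48) = 1/(3455/72) = 72/3455)
-12944 - s(a(14, -6), t) = -12944 - 1*72/3455 = -12944 - 72/3455 = -44721592/3455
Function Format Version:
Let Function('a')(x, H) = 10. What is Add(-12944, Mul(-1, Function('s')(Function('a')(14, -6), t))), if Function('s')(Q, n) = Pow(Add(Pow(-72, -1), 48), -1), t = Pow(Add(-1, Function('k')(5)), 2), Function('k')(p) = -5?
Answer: Rational(-44721592, 3455) ≈ -12944.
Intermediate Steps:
t = 36 (t = Pow(Add(-1, -5), 2) = Pow(-6, 2) = 36)
Function('s')(Q, n) = Rational(72, 3455) (Function('s')(Q, n) = Pow(Add(Rational(-1, 72), 48), -1) = Pow(Rational(3455, 72), -1) = Rational(72, 3455))
Add(-12944, Mul(-1, Function('s')(Function('a')(14, -6), t))) = Add(-12944, Mul(-1, Rational(72, 3455))) = Add(-12944, Rational(-72, 3455)) = Rational(-44721592, 3455)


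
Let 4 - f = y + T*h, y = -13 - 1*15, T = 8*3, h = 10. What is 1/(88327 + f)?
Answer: 1/88119 ≈ 1.1348e-5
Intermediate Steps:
T = 24
y = -28 (y = -13 - 15 = -28)
f = -208 (f = 4 - (-28 + 24*10) = 4 - (-28 + 240) = 4 - 1*212 = 4 - 212 = -208)
1/(88327 + f) = 1/(88327 - 208) = 1/88119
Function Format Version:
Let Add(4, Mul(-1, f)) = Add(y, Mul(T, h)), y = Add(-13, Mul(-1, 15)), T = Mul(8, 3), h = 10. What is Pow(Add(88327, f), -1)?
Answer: Rational(1, 88119) ≈ 1.1348e-5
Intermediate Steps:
T = 24
y = -28 (y = Add(-13, -15) = -28)
f = -208 (f = Add(4, Mul(-1, Add(-28, Mul(24, 10)))) = Add(4, Mul(-1, Add(-28, 240))) = Add(4, Mul(-1, 212)) = Add(4, -212) = -208)
Pow(Add(88327, f), -1) = Pow(Add(88327, -208), -1) = Pow(88119, -1) = Rational(1, 88119)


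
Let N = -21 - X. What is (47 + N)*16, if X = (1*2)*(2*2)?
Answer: 288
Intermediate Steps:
X = 8 (X = 2*4 = 8)
N = -29 (N = -21 - 1*8 = -21 - 8 = -29)
(47 + N)*16 = (47 - 29)*16 = 18*16 = 288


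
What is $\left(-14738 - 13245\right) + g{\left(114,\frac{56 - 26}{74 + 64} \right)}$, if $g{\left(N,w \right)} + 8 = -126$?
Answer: $-28117$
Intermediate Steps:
$g{\left(N,w \right)} = -134$ ($g{\left(N,w \right)} = -8 - 126 = -134$)
$\left(-14738 - 13245\right) + g{\left(114,\frac{56 - 26}{74 + 64} \right)} = \left(-14738 - 13245\right) - 134 = -27983 - 134 = -28117$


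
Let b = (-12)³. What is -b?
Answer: 1728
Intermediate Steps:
b = -1728
-b = -1*(-1728) = 1728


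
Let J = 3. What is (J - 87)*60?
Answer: -5040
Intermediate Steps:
(J - 87)*60 = (3 - 87)*60 = -84*60 = -5040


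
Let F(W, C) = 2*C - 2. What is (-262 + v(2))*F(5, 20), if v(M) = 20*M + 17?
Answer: -7790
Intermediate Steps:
F(W, C) = -2 + 2*C
v(M) = 17 + 20*M
(-262 + v(2))*F(5, 20) = (-262 + (17 + 20*2))*(-2 + 2*20) = (-262 + (17 + 40))*(-2 + 40) = (-262 + 57)*38 = -205*38 = -7790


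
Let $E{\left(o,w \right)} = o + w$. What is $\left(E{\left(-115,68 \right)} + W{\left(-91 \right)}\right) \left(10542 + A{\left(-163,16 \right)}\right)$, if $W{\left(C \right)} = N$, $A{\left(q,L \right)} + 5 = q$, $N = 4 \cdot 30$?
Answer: $757302$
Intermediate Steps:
$N = 120$
$A{\left(q,L \right)} = -5 + q$
$W{\left(C \right)} = 120$
$\left(E{\left(-115,68 \right)} + W{\left(-91 \right)}\right) \left(10542 + A{\left(-163,16 \right)}\right) = \left(\left(-115 + 68\right) + 120\right) \left(10542 - 168\right) = \left(-47 + 120\right) \left(10542 - 168\right) = 73 \cdot 10374 = 757302$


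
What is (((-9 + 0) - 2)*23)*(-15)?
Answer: 3795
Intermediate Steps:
(((-9 + 0) - 2)*23)*(-15) = ((-9 - 2)*23)*(-15) = -11*23*(-15) = -253*(-15) = 3795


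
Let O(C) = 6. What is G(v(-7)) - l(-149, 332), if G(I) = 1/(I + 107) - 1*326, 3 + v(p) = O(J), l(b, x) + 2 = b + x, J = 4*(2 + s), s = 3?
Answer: -55769/110 ≈ -506.99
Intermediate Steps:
J = 20 (J = 4*(2 + 3) = 4*5 = 20)
l(b, x) = -2 + b + x (l(b, x) = -2 + (b + x) = -2 + b + x)
v(p) = 3 (v(p) = -3 + 6 = 3)
G(I) = -326 + 1/(107 + I) (G(I) = 1/(107 + I) - 326 = -326 + 1/(107 + I))
G(v(-7)) - l(-149, 332) = (-34881 - 326*3)/(107 + 3) - (-2 - 149 + 332) = (-34881 - 978)/110 - 1*181 = (1/110)*(-35859) - 181 = -35859/110 - 181 = -55769/110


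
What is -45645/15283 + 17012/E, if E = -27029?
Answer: -87866653/24299071 ≈ -3.6161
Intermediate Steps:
-45645/15283 + 17012/E = -45645/15283 + 17012/(-27029) = -45645*1/15283 + 17012*(-1/27029) = -2685/899 - 17012/27029 = -87866653/24299071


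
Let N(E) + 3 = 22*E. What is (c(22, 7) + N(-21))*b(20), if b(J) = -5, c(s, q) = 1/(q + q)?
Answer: 32545/14 ≈ 2324.6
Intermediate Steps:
N(E) = -3 + 22*E
c(s, q) = 1/(2*q)
(c(22, 7) + N(-21))*b(20) = ((½)/7 + (-3 + 22*(-21)))*(-5) = ((½)*(⅐) + (-3 - 462))*(-5) = (1/14 - 465)*(-5) = -6509/14*(-5) = 32545/14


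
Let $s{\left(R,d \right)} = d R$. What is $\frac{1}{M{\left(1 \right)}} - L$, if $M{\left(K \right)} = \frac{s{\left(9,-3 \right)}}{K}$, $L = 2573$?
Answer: $- \frac{69472}{27} \approx -2573.0$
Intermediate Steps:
$s{\left(R,d \right)} = R d$
$M{\left(K \right)} = - \frac{27}{K}$ ($M{\left(K \right)} = \frac{9 \left(-3\right)}{K} = - \frac{27}{K}$)
$\frac{1}{M{\left(1 \right)}} - L = \frac{1}{\left(-27\right) 1^{-1}} - 2573 = \frac{1}{\left(-27\right) 1} - 2573 = \frac{1}{-27} - 2573 = - \frac{1}{27} - 2573 = - \frac{69472}{27}$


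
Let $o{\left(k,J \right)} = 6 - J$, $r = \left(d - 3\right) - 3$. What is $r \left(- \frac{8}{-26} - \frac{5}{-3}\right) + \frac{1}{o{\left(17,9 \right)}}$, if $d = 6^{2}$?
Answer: $\frac{2297}{39} \approx 58.897$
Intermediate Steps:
$d = 36$
$r = 30$ ($r = \left(36 - 3\right) - 3 = 33 - 3 = 30$)
$r \left(- \frac{8}{-26} - \frac{5}{-3}\right) + \frac{1}{o{\left(17,9 \right)}} = 30 \left(- \frac{8}{-26} - \frac{5}{-3}\right) + \frac{1}{6 - 9} = 30 \left(\left(-8\right) \left(- \frac{1}{26}\right) - - \frac{5}{3}\right) + \frac{1}{6 - 9} = 30 \left(\frac{4}{13} + \frac{5}{3}\right) + \frac{1}{-3} = 30 \cdot \frac{77}{39} - \frac{1}{3} = \frac{770}{13} - \frac{1}{3} = \frac{2297}{39}$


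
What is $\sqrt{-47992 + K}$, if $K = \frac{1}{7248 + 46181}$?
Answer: $\frac{i \sqrt{258980621267}}{2323} \approx 219.07 i$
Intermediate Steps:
$K = \frac{1}{53429} \approx 1.8716 \cdot 10^{-5}$
$\sqrt{-47992 + K} = \sqrt{-47992 + \frac{1}{53429}} = \sqrt{- \frac{2564164567}{53429}} = \frac{i \sqrt{258980621267}}{2323}$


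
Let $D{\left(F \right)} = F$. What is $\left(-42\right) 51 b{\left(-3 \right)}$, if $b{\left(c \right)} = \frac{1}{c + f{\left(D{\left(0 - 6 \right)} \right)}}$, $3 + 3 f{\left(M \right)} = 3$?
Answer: $714$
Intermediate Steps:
$f{\left(M \right)} = 0$ ($f{\left(M \right)} = -1 + \frac{1}{3} \cdot 3 = -1 + 1 = 0$)
$b{\left(c \right)} = \frac{1}{c}$ ($b{\left(c \right)} = \frac{1}{c + 0} = \frac{1}{c}$)
$\left(-42\right) 51 b{\left(-3 \right)} = \frac{\left(-42\right) 51}{-3} = \left(-2142\right) \left(- \frac{1}{3}\right) = 714$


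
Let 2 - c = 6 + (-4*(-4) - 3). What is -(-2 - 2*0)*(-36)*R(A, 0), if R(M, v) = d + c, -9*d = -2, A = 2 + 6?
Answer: 1208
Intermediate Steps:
A = 8
d = 2/9 (d = -⅑*(-2) = 2/9 ≈ 0.22222)
c = -17 (c = 2 - (6 + (-4*(-4) - 3)) = 2 - (6 + (16 - 3)) = 2 - (6 + 13) = 2 - 1*19 = 2 - 19 = -17)
R(M, v) = -151/9 (R(M, v) = 2/9 - 17 = -151/9)
-(-2 - 2*0)*(-36)*R(A, 0) = -(-2 - 2*0)*(-36)*(-151)/9 = -(-2 + 0)*(-36)*(-151)/9 = -(-2*(-36))*(-151)/9 = -72*(-151)/9 = -1*(-1208) = 1208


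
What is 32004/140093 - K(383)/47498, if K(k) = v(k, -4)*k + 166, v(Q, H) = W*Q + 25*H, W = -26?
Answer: 270582543228/3327068657 ≈ 81.328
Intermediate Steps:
v(Q, H) = -26*Q + 25*H
K(k) = 166 + k*(-100 - 26*k) (K(k) = (-26*k + 25*(-4))*k + 166 = (-26*k - 100)*k + 166 = (-100 - 26*k)*k + 166 = k*(-100 - 26*k) + 166 = 166 + k*(-100 - 26*k))
32004/140093 - K(383)/47498 = 32004/140093 - (166 - 100*383 - 26*383**2)/47498 = 32004*(1/140093) - (166 - 38300 - 26*146689)*(1/47498) = 32004/140093 - (166 - 38300 - 3813914)*(1/47498) = 32004/140093 - 1*(-3852048)*(1/47498) = 32004/140093 + 3852048*(1/47498) = 32004/140093 + 1926024/23749 = 270582543228/3327068657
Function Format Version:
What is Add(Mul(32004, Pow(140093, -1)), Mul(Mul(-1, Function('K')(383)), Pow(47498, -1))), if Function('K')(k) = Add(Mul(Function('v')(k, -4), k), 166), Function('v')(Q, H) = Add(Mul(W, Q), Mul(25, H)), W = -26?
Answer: Rational(270582543228, 3327068657) ≈ 81.328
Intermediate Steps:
Function('v')(Q, H) = Add(Mul(-26, Q), Mul(25, H))
Function('K')(k) = Add(166, Mul(k, Add(-100, Mul(-26, k)))) (Function('K')(k) = Add(Mul(Add(Mul(-26, k), Mul(25, -4)), k), 166) = Add(Mul(Add(Mul(-26, k), -100), k), 166) = Add(Mul(Add(-100, Mul(-26, k)), k), 166) = Add(Mul(k, Add(-100, Mul(-26, k))), 166) = Add(166, Mul(k, Add(-100, Mul(-26, k)))))
Add(Mul(32004, Pow(140093, -1)), Mul(Mul(-1, Function('K')(383)), Pow(47498, -1))) = Add(Mul(32004, Pow(140093, -1)), Mul(Mul(-1, Add(166, Mul(-100, 383), Mul(-26, Pow(383, 2)))), Pow(47498, -1))) = Add(Mul(32004, Rational(1, 140093)), Mul(Mul(-1, Add(166, -38300, Mul(-26, 146689))), Rational(1, 47498))) = Add(Rational(32004, 140093), Mul(Mul(-1, Add(166, -38300, -3813914)), Rational(1, 47498))) = Add(Rational(32004, 140093), Mul(Mul(-1, -3852048), Rational(1, 47498))) = Add(Rational(32004, 140093), Mul(3852048, Rational(1, 47498))) = Add(Rational(32004, 140093), Rational(1926024, 23749)) = Rational(270582543228, 3327068657)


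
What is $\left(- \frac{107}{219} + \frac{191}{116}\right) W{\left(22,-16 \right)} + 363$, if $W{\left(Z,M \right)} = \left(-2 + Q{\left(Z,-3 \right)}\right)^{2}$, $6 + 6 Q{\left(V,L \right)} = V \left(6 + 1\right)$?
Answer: $\frac{54754769}{57159} \approx 957.94$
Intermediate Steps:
$Q{\left(V,L \right)} = -1 + \frac{7 V}{6}$ ($Q{\left(V,L \right)} = -1 + \frac{V \left(6 + 1\right)}{6} = -1 + \frac{V 7}{6} = -1 + \frac{7 V}{6}$)
$W{\left(Z,M \right)} = \left(-3 + \frac{7 Z}{6}\right)^{2}$ ($W{\left(Z,M \right)} = \left(-2 + \left(-1 + \frac{7 Z}{6}\right)\right)^{2} = \left(-3 + \frac{7 Z}{6}\right)^{2}$)
$\left(- \frac{107}{219} + \frac{191}{116}\right) W{\left(22,-16 \right)} + 363 = \left(- \frac{107}{219} + \frac{191}{116}\right) \frac{\left(-18 + 7 \cdot 22\right)^{2}}{36} + 363 = \left(\left(-107\right) \frac{1}{219} + 191 \cdot \frac{1}{116}\right) \frac{\left(-18 + 154\right)^{2}}{36} + 363 = \left(- \frac{107}{219} + \frac{191}{116}\right) \frac{136^{2}}{36} + 363 = \frac{29417 \cdot \frac{1}{36} \cdot 18496}{25404} + 363 = \frac{29417}{25404} \cdot \frac{4624}{9} + 363 = \frac{34006052}{57159} + 363 = \frac{54754769}{57159}$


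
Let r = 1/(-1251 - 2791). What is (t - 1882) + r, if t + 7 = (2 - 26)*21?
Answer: -9672507/4042 ≈ -2393.0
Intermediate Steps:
t = -511 (t = -7 + (2 - 26)*21 = -7 - 24*21 = -7 - 504 = -511)
r = -1/4042 (r = 1/(-4042) = -1/4042 ≈ -0.00024740)
(t - 1882) + r = (-511 - 1882) - 1/4042 = -2393 - 1/4042 = -9672507/4042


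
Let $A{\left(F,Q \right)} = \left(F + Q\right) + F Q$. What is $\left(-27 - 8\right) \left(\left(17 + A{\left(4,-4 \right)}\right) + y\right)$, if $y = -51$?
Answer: $1750$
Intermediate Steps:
$A{\left(F,Q \right)} = F + Q + F Q$
$\left(-27 - 8\right) \left(\left(17 + A{\left(4,-4 \right)}\right) + y\right) = \left(-27 - 8\right) \left(\left(17 + \left(4 - 4 + 4 \left(-4\right)\right)\right) - 51\right) = - 35 \left(\left(17 - 16\right) - 51\right) = - 35 \left(1 - 51\right) = \left(-35\right) \left(-50\right) = 1750$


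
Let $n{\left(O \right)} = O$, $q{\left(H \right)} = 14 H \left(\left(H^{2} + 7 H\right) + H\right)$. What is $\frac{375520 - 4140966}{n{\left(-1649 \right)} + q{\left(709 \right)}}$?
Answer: $- \frac{3765446}{5045910229} \approx -0.00074624$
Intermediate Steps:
$q{\left(H \right)} = 14 H \left(H^{2} + 8 H\right)$
$\frac{375520 - 4140966}{n{\left(-1649 \right)} + q{\left(709 \right)}} = \frac{375520 - 4140966}{-1649 + 14 \cdot 709^{2} \left(8 + 709\right)} = - \frac{3765446}{-1649 + 14 \cdot 502681 \cdot 717} = - \frac{3765446}{-1649 + 5045911878} = - \frac{3765446}{5045910229}$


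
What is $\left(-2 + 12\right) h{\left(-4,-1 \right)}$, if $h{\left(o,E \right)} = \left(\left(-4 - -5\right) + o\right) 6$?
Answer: $-180$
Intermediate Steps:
$h{\left(o,E \right)} = 6 + 6 o$ ($h{\left(o,E \right)} = \left(\left(-4 + 5\right) + o\right) 6 = \left(1 + o\right) 6 = 6 + 6 o$)
$\left(-2 + 12\right) h{\left(-4,-1 \right)} = \left(-2 + 12\right) \left(6 + 6 \left(-4\right)\right) = 10 \left(6 - 24\right) = 10 \left(-18\right) = -180$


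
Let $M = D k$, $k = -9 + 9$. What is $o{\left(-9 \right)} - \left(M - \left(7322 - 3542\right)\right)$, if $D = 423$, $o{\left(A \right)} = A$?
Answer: $3771$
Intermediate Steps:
$k = 0$
$M = 0$ ($M = 423 \cdot 0 = 0$)
$o{\left(-9 \right)} - \left(M - \left(7322 - 3542\right)\right) = -9 - \left(0 - \left(7322 - 3542\right)\right) = -9 - \left(0 - 3780\right) = -9 - -3780 = -9 + 3780 = 3771$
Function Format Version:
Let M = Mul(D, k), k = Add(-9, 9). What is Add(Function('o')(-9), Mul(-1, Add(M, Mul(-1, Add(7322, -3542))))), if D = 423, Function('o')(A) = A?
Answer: 3771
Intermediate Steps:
k = 0
M = 0 (M = Mul(423, 0) = 0)
Add(Function('o')(-9), Mul(-1, Add(M, Mul(-1, Add(7322, -3542))))) = Add(-9, Mul(-1, Add(0, Mul(-1, Add(7322, -3542))))) = Add(-9, Mul(-1, Add(0, Mul(-1, 3780)))) = Add(-9, Mul(-1, Add(0, -3780))) = Add(-9, Mul(-1, -3780)) = Add(-9, 3780) = 3771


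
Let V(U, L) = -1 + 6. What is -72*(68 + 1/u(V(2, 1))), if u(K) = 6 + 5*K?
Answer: -151848/31 ≈ -4898.3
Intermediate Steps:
V(U, L) = 5
-72*(68 + 1/u(V(2, 1))) = -72*(68 + 1/(6 + 5*5)) = -72*(68 + 1/(6 + 25)) = -72*(68 + 1/31) = -72*2109/31 = -151848/31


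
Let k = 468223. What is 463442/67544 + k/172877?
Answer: 55872058473/5838402044 ≈ 9.5697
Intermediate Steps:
463442/67544 + k/172877 = 463442/67544 + 468223/172877 = 463442*(1/67544) + 468223*(1/172877) = 231721/33772 + 468223/172877 = 55872058473/5838402044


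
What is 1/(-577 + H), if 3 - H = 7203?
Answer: -1/7777 ≈ -0.00012858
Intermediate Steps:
H = -7200 (H = 3 - 1*7203 = 3 - 7203 = -7200)
1/(-577 + H) = 1/(-577 - 7200) = 1/(-7777) = -1/7777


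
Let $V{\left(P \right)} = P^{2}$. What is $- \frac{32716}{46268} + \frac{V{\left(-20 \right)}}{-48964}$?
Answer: $- \frac{101275839}{141591647} \approx -0.71527$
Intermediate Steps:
$- \frac{32716}{46268} + \frac{V{\left(-20 \right)}}{-48964} = - \frac{32716}{46268} + \frac{\left(-20\right)^{2}}{-48964} = \left(-32716\right) \frac{1}{46268} + 400 \left(- \frac{1}{48964}\right) = - \frac{8179}{11567} - \frac{100}{12241} = - \frac{101275839}{141591647}$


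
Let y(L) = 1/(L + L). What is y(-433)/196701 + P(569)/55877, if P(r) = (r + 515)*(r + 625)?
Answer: 220474348895659/9518259498882 ≈ 23.163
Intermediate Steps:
P(r) = (515 + r)*(625 + r)
y(L) = 1/(2*L)
y(-433)/196701 + P(569)/55877 = ((½)/(-433))/196701 + (321875 + 569² + 1140*569)/55877 = ((½)*(-1/433))*(1/196701) + (321875 + 323761 + 648660)*(1/55877) = -1/866*1/196701 + 1294296*(1/55877) = -1/170343066 + 1294296/55877 = 220474348895659/9518259498882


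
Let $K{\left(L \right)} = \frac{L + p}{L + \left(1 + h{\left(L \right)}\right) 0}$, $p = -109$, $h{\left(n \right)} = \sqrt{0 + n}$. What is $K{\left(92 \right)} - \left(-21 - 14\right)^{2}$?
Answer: $- \frac{112717}{92} \approx -1225.2$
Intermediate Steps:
$h{\left(n \right)} = \sqrt{n}$
$K{\left(L \right)} = \frac{-109 + L}{L}$ ($K{\left(L \right)} = \frac{L - 109}{L + \left(1 + \sqrt{L}\right) 0} = \frac{-109 + L}{L + 0} = \frac{-109 + L}{L}$)
$K{\left(92 \right)} - \left(-21 - 14\right)^{2} = \frac{-109 + 92}{92} - \left(-21 - 14\right)^{2} = \frac{1}{92} \left(-17\right) - \left(-35\right)^{2} = - \frac{17}{92} - 1225 = - \frac{112717}{92}$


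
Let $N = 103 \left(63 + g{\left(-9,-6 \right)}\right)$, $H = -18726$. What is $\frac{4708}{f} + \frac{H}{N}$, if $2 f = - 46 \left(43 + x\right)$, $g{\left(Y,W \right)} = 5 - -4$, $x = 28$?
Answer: $- \frac{10915681}{2018388} \approx -5.4081$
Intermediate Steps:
$g{\left(Y,W \right)} = 9$ ($g{\left(Y,W \right)} = 5 + 4 = 9$)
$f = -1633$ ($f = \frac{\left(-46\right) \left(43 + 28\right)}{2} = \frac{\left(-46\right) 71}{2} = \frac{1}{2} \left(-3266\right) = -1633$)
$N = 7416$ ($N = 103 \left(63 + 9\right) = 103 \cdot 72 = 7416$)
$\frac{4708}{f} + \frac{H}{N} = \frac{4708}{-1633} - \frac{18726}{7416} = 4708 \left(- \frac{1}{1633}\right) - \frac{3121}{1236} = - \frac{4708}{1633} - \frac{3121}{1236} = - \frac{10915681}{2018388}$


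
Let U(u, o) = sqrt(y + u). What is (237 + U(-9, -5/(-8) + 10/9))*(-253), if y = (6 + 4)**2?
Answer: -59961 - 253*sqrt(91) ≈ -62374.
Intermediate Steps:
y = 100 (y = 10**2 = 100)
U(u, o) = sqrt(100 + u)
(237 + U(-9, -5/(-8) + 10/9))*(-253) = (237 + sqrt(100 - 9))*(-253) = (237 + sqrt(91))*(-253) = -59961 - 253*sqrt(91)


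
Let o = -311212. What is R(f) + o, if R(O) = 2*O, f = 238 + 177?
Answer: -310382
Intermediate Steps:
f = 415
R(f) + o = 2*415 - 311212 = 830 - 311212 = -310382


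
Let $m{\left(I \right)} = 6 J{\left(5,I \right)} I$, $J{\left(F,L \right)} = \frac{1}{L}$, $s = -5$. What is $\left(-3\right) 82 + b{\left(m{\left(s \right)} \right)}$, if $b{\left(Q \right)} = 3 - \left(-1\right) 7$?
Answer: $-236$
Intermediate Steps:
$m{\left(I \right)} = 6$ ($m{\left(I \right)} = \frac{6}{I} I = 6$)
$b{\left(Q \right)} = 10$ ($b{\left(Q \right)} = 3 - -7 = 3 + 7 = 10$)
$\left(-3\right) 82 + b{\left(m{\left(s \right)} \right)} = \left(-3\right) 82 + 10 = -246 + 10 = -236$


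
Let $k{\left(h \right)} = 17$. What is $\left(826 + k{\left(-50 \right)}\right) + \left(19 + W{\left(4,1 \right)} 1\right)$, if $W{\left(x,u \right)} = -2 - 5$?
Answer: $855$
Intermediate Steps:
$W{\left(x,u \right)} = -7$ ($W{\left(x,u \right)} = -2 - 5 = -7$)
$\left(826 + k{\left(-50 \right)}\right) + \left(19 + W{\left(4,1 \right)} 1\right) = \left(826 + 17\right) + \left(19 - 7\right) = 843 + \left(19 - 7\right) = 843 + 12 = 855$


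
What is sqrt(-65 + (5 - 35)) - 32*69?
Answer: -2208 + I*sqrt(95) ≈ -2208.0 + 9.7468*I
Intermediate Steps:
sqrt(-65 + (5 - 35)) - 32*69 = sqrt(-65 - 30) - 2208 = sqrt(-95) - 2208 = I*sqrt(95) - 2208 = -2208 + I*sqrt(95)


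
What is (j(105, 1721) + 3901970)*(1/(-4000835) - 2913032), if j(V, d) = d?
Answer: -45495802471080832211/4000835 ≈ -1.1372e+13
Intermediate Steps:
(j(105, 1721) + 3901970)*(1/(-4000835) - 2913032) = (1721 + 3901970)*(1/(-4000835) - 2913032) = 3903691*(-1/4000835 - 2913032) = 3903691*(-11654560381721/4000835) = -45495802471080832211/4000835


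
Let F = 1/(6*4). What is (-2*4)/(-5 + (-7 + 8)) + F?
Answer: 49/24 ≈ 2.0417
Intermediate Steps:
F = 1/24 ≈ 0.041667
(-2*4)/(-5 + (-7 + 8)) + F = (-2*4)/(-5 + (-7 + 8)) + 1/24 = -8/(-5 + 1) + 1/24 = -8/(-4) + 1/24 = -8*(-1/4) + 1/24 = 2 + 1/24 = 49/24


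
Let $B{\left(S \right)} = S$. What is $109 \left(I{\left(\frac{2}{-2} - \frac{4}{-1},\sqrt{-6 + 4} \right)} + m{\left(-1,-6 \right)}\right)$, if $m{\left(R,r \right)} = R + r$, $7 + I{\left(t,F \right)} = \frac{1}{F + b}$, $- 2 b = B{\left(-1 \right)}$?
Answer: $\frac{436 \left(- 7 \sqrt{2} + 3 i\right)}{- i + 2 \sqrt{2}} \approx -1501.8 - 68.511 i$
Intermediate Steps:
$b = \frac{1}{2}$ ($b = \left(- \frac{1}{2}\right) \left(-1\right) = \frac{1}{2} \approx 0.5$)
$I{\left(t,F \right)} = -7 + \frac{1}{\frac{1}{2} + F}$ ($I{\left(t,F \right)} = -7 + \frac{1}{F + \frac{1}{2}} = -7 + \frac{1}{\frac{1}{2} + F}$)
$109 \left(I{\left(\frac{2}{-2} - \frac{4}{-1},\sqrt{-6 + 4} \right)} + m{\left(-1,-6 \right)}\right) = 109 \left(\frac{-5 - 14 \sqrt{-6 + 4}}{1 + 2 \sqrt{-6 + 4}} - 7\right) = 109 \left(\frac{-5 - 14 \sqrt{-2}}{1 + 2 \sqrt{-2}} - 7\right) = 109 \left(\frac{-5 - 14 i \sqrt{2}}{1 + 2 i \sqrt{2}} - 7\right) = 109 \left(-7 + \frac{-5 - 14 i \sqrt{2}}{1 + 2 i \sqrt{2}}\right) = -763 + \frac{109 \left(-5 - 14 i \sqrt{2}\right)}{1 + 2 i \sqrt{2}}$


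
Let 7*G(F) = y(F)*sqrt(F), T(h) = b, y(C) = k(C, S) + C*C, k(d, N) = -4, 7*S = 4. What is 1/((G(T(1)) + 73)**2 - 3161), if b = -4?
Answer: 647143/1470601640 - 75117*I/735300820 ≈ 0.00044005 - 0.00010216*I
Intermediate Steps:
S = 4/7 (S = (1/7)*4 = 4/7 ≈ 0.57143)
y(C) = -4 + C**2 (y(C) = -4 + C*C = -4 + C**2)
T(h) = -4
G(F) = sqrt(F)*(-4 + F**2)/7 (G(F) = ((-4 + F**2)*sqrt(F))/7 = (sqrt(F)*(-4 + F**2))/7 = sqrt(F)*(-4 + F**2)/7)
1/((G(T(1)) + 73)**2 - 3161) = 1/((sqrt(-4)*(-4 + (-4)**2)/7 + 73)**2 - 3161) = 1/(((2*I)*(-4 + 16)/7 + 73)**2 - 3161) = 1/(((1/7)*(2*I)*12 + 73)**2 - 3161) = 1/((24*I/7 + 73)**2 - 3161) = 1/((73 + 24*I/7)**2 - 3161) = 1/(-3161 + (73 + 24*I/7)**2)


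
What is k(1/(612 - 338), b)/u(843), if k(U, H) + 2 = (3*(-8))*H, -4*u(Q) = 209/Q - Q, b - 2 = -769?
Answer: 7758129/88805 ≈ 87.361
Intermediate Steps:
b = -767 (b = 2 - 769 = -767)
u(Q) = -209/(4*Q) + Q/4 (u(Q) = -(209/Q - Q)/4 = -(-Q + 209/Q)/4 = -209/(4*Q) + Q/4)
k(U, H) = -2 - 24*H (k(U, H) = -2 + (3*(-8))*H = -2 - 24*H)
k(1/(612 - 338), b)/u(843) = (-2 - 24*(-767))/(((¼)*(-209 + 843²)/843)) = (-2 + 18408)/(((¼)*(1/843)*(-209 + 710649))) = 18406/(((¼)*(1/843)*710440)) = 18406/(177610/843) = 18406*(843/177610) = 7758129/88805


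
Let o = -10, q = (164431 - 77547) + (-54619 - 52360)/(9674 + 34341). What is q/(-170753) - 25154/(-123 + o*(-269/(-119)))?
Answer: 22430660100996283/130224417722465 ≈ 172.25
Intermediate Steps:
q = 3824092281/44015 (q = 86884 - 106979/44015 = 3824092281/44015 ≈ 86882.)
q/(-170753) - 25154/(-123 + o*(-269/(-119))) = (3824092281/44015)/(-170753) - 25154/(-123 - (-2690)/(-119)) = (3824092281/44015)*(-1/170753) - 25154/(-123 - (-2690)*(-1)/119) = -3824092281/7515693295 - 25154/(-123 - 10*269/119) = -3824092281/7515693295 - 25154/(-123 - 2690/119) = -3824092281/7515693295 - 25154/(-17327/119) = -3824092281/7515693295 - 25154*(-119/17327) = -3824092281/7515693295 + 2993326/17327 = 22430660100996283/130224417722465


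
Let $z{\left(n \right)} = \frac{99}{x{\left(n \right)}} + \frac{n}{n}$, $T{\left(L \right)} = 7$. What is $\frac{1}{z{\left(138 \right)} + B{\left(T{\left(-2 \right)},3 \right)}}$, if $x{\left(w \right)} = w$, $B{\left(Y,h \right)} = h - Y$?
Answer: $- \frac{46}{105} \approx -0.4381$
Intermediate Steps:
$z{\left(n \right)} = 1 + \frac{99}{n}$ ($z{\left(n \right)} = \frac{99}{n} + \frac{n}{n} = \frac{99}{n} + 1 = 1 + \frac{99}{n}$)
$\frac{1}{z{\left(138 \right)} + B{\left(T{\left(-2 \right)},3 \right)}} = \frac{1}{\frac{99 + 138}{138} + \left(3 - 7\right)} = \frac{1}{\frac{1}{138} \cdot 237 + \left(3 - 7\right)} = \frac{1}{\frac{79}{46} - 4} = \frac{1}{- \frac{105}{46}} = - \frac{46}{105}$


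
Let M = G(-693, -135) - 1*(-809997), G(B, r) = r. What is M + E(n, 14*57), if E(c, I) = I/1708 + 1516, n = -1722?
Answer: 98988173/122 ≈ 8.1138e+5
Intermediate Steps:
E(c, I) = 1516 + I/1708 (E(c, I) = I/1708 + 1516 = 1516 + I/1708)
M = 809862 (M = -135 - 1*(-809997) = -135 + 809997 = 809862)
M + E(n, 14*57) = 809862 + (1516 + (14*57)/1708) = 809862 + (1516 + (1/1708)*798) = 809862 + (1516 + 57/122) = 809862 + 185009/122 = 98988173/122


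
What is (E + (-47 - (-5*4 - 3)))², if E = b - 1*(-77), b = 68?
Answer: 14641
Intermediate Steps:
E = 145 (E = 68 - 1*(-77) = 68 + 77 = 145)
(E + (-47 - (-5*4 - 3)))² = (145 + (-47 - (-5*4 - 3)))² = (145 + (-47 - (-20 - 3)))² = (145 + (-47 - 1*(-23)))² = (145 + (-47 + 23))² = (145 - 24)² = 121² = 14641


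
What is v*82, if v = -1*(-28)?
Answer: 2296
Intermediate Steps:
v = 28
v*82 = 28*82 = 2296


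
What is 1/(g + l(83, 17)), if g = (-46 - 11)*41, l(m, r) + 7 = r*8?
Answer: -1/2208 ≈ -0.00045290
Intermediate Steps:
l(m, r) = -7 + 8*r (l(m, r) = -7 + r*8 = -7 + 8*r)
g = -2337 (g = -57*41 = -2337)
1/(g + l(83, 17)) = 1/(-2337 + (-7 + 8*17)) = 1/(-2337 + (-7 + 136)) = 1/(-2337 + 129) = 1/(-2208) = -1/2208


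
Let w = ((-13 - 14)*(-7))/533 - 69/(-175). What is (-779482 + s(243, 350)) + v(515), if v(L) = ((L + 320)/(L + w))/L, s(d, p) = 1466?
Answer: -3855043691815171/4954967131 ≈ -7.7802e+5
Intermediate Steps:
w = 69852/93275 (w = -27*(-7)*(1/533) - 69*(-1/175) = 189*(1/533) + 69/175 = 189/533 + 69/175 = 69852/93275 ≈ 0.74888)
v(L) = (320 + L)/(L*(69852/93275 + L)) (v(L) = ((L + 320)/(L + 69852/93275))/L = ((320 + L)/(69852/93275 + L))/L = (320 + L)/(L*(69852/93275 + L)))
(-779482 + s(243, 350)) + v(515) = (-779482 + 1466) + 93275*(320 + 515)/(515*(69852 + 93275*515)) = -778016 + 93275*(1/515)*835/(69852 + 48036625) = -778016 + 93275*(1/515)*835/48106477 = -778016 + 93275*(1/515)*(1/48106477)*835 = -778016 + 15576925/4954967131 = -3855043691815171/4954967131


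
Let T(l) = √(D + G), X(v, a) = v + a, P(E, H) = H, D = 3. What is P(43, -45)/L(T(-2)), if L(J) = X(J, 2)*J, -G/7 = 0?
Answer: 45 - 30*√3 ≈ -6.9615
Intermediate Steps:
G = 0 (G = -7*0 = 0)
X(v, a) = a + v
T(l) = √3 (T(l) = √(3 + 0) = √3)
L(J) = J*(2 + J) (L(J) = (2 + J)*J = J*(2 + J))
P(43, -45)/L(T(-2)) = -45*√3/(3*(2 + √3)) = -15*√3/(2 + √3)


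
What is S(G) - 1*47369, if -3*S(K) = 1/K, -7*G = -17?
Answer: -2415826/51 ≈ -47369.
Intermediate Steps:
G = 17/7 (G = -1/7*(-17) = 17/7 ≈ 2.4286)
S(K) = -1/(3*K)
S(G) - 1*47369 = -1/(3*17/7) - 1*47369 = -1/3*7/17 - 47369 = -7/51 - 47369 = -2415826/51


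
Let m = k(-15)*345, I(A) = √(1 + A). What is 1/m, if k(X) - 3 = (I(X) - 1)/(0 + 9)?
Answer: 13/13225 - I*√14/26450 ≈ 0.00098299 - 0.00014146*I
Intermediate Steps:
k(X) = 26/9 + √(1 + X)/9 (k(X) = 3 + (√(1 + X) - 1)/(0 + 9) = 3 + (-1 + √(1 + X))/9 = 3 + (-1 + √(1 + X))*(⅑) = 3 + (-⅑ + √(1 + X)/9) = 26/9 + √(1 + X)/9)
m = 2990/3 + 115*I*√14/3 (m = (26/9 + √(1 - 15)/9)*345 = (26/9 + √(-14)/9)*345 = (26/9 + (I*√14)/9)*345 = (26/9 + I*√14/9)*345 = 2990/3 + 115*I*√14/3 ≈ 996.67 + 143.43*I)
1/m = 1/(2990/3 + 115*I*√14/3)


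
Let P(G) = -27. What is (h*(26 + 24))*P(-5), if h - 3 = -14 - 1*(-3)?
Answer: 10800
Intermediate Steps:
h = -8 (h = 3 + (-14 - 1*(-3)) = 3 + (-14 + 3) = 3 - 11 = -8)
(h*(26 + 24))*P(-5) = -8*(26 + 24)*(-27) = -8*50*(-27) = -400*(-27) = 10800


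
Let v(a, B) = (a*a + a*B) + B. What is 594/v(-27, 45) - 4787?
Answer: -234629/49 ≈ -4788.3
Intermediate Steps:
v(a, B) = B + a² + B*a (v(a, B) = (a² + B*a) + B = B + a² + B*a)
594/v(-27, 45) - 4787 = 594/(45 + (-27)² + 45*(-27)) - 4787 = 594/(45 + 729 - 1215) - 4787 = 594/(-441) - 4787 = 594*(-1/441) - 4787 = -66/49 - 4787 = -234629/49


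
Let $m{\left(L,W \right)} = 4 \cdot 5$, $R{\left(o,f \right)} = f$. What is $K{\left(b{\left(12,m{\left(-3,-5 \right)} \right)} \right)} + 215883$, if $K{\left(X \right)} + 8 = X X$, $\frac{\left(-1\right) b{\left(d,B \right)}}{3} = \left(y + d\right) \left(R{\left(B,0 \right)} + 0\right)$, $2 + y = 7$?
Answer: $215875$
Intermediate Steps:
$y = 5$ ($y = -2 + 7 = 5$)
$m{\left(L,W \right)} = 20$
$b{\left(d,B \right)} = 0$ ($b{\left(d,B \right)} = - 3 \left(5 + d\right) \left(0 + 0\right) = - 3 \left(5 + d\right) 0 = \left(-3\right) 0 = 0$)
$K{\left(X \right)} = -8 + X^{2}$ ($K{\left(X \right)} = -8 + X X = -8 + X^{2}$)
$K{\left(b{\left(12,m{\left(-3,-5 \right)} \right)} \right)} + 215883 = \left(-8 + 0^{2}\right) + 215883 = \left(-8 + 0\right) + 215883 = -8 + 215883 = 215875$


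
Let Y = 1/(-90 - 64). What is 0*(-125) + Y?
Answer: -1/154 ≈ -0.0064935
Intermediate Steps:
Y = -1/154 (Y = 1/(-154) = -1/154 ≈ -0.0064935)
0*(-125) + Y = 0*(-125) - 1/154 = 0 - 1/154 = -1/154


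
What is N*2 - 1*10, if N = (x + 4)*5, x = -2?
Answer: 10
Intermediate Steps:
N = 10 (N = (-2 + 4)*5 = 2*5 = 10)
N*2 - 1*10 = 10*2 - 1*10 = 20 - 10 = 10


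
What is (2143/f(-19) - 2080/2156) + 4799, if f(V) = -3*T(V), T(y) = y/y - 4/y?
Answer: 156497266/37191 ≈ 4207.9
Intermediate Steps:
T(y) = 1 - 4/y
f(V) = -3*(-4 + V)/V
(2143/f(-19) - 2080/2156) + 4799 = (2143/(-3 + 12/(-19)) - 2080/2156) + 4799 = (2143/(-3 + 12*(-1/19)) - 2080*1/2156) + 4799 = (2143/(-3 - 12/19) - 520/539) + 4799 = (2143/(-69/19) - 520/539) + 4799 = (2143*(-19/69) - 520/539) + 4799 = (-40717/69 - 520/539) + 4799 = -21982343/37191 + 4799 = 156497266/37191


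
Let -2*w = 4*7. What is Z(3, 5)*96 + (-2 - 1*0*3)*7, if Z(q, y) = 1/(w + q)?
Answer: -250/11 ≈ -22.727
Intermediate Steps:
w = -14 (w = -2*7 = -½*28 = -14)
Z(q, y) = 1/(-14 + q)
Z(3, 5)*96 + (-2 - 1*0*3)*7 = 96/(-14 + 3) + (-2 - 1*0*3)*7 = 96/(-11) + (-2 + 0*3)*7 = -1/11*96 + (-2 + 0)*7 = -96/11 - 2*7 = -96/11 - 14 = -250/11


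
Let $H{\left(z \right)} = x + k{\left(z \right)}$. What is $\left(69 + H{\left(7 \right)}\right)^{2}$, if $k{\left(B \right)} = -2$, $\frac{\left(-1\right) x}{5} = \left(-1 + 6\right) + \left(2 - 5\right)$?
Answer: $3249$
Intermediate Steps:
$x = -10$ ($x = - 5 \left(\left(-1 + 6\right) + \left(2 - 5\right)\right) = - 5 \left(5 + \left(2 - 5\right)\right) = - 5 \left(5 - 3\right) = \left(-5\right) 2 = -10$)
$H{\left(z \right)} = -12$ ($H{\left(z \right)} = -10 - 2 = -12$)
$\left(69 + H{\left(7 \right)}\right)^{2} = \left(69 - 12\right)^{2} = 57^{2} = 3249$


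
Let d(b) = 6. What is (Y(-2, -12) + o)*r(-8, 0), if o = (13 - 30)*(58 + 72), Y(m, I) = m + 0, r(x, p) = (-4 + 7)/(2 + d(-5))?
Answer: -1659/2 ≈ -829.50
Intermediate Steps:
r(x, p) = 3/8 (r(x, p) = (-4 + 7)/(2 + 6) = 3/8)
Y(m, I) = m
o = -2210 (o = -17*130 = -2210)
(Y(-2, -12) + o)*r(-8, 0) = (-2 - 2210)*(3/8) = -2212*3/8 = -1659/2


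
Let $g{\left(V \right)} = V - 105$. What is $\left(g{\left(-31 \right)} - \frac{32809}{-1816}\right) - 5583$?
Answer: $- \frac{10352895}{1816} \approx -5700.9$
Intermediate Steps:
$g{\left(V \right)} = -105 + V$
$\left(g{\left(-31 \right)} - \frac{32809}{-1816}\right) - 5583 = \left(\left(-105 - 31\right) - \frac{32809}{-1816}\right) - 5583 = \left(-136 - - \frac{32809}{1816}\right) - 5583 = \left(-136 + \frac{32809}{1816}\right) - 5583 = - \frac{214167}{1816} - 5583 = - \frac{10352895}{1816}$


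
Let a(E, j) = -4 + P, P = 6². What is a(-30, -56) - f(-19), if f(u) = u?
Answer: 51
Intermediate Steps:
P = 36
a(E, j) = 32 (a(E, j) = -4 + 36 = 32)
a(-30, -56) - f(-19) = 32 - 1*(-19) = 32 + 19 = 51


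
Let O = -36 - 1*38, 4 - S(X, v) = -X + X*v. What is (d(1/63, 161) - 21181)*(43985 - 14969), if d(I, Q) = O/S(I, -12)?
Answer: -163001065032/265 ≈ -6.1510e+8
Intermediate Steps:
S(X, v) = 4 + X - X*v (S(X, v) = 4 - (-X + X*v) = 4 + (X - X*v) = 4 + X - X*v)
O = -74 (O = -36 - 38 = -74)
d(I, Q) = -74/(4 + 13*I) (d(I, Q) = -74/(4 + I - 1*I*(-12)) = -74/(4 + I + 12*I) = -74/(4 + 13*I))
(d(1/63, 161) - 21181)*(43985 - 14969) = (-74/(4 + 13/63) - 21181)*(43985 - 14969) = (-74/(4 + 13*(1/63)) - 21181)*29016 = (-74/(4 + 13/63) - 21181)*29016 = (-74/265/63 - 21181)*29016 = (-74*63/265 - 21181)*29016 = (-4662/265 - 21181)*29016 = -5617627/265*29016 = -163001065032/265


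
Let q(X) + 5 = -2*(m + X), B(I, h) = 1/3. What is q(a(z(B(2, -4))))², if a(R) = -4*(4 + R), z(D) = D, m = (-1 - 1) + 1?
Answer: 9025/9 ≈ 1002.8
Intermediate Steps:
B(I, h) = ⅓
m = -1 (m = -2 + 1 = -1)
a(R) = -16 - 4*R
q(X) = -3 - 2*X (q(X) = -5 - 2*(-1 + X) = -5 + (2 - 2*X) = -3 - 2*X)
q(a(z(B(2, -4))))² = (-3 - 2*(-16 - 4*⅓))² = (-3 - 2*(-16 - 4/3))² = (-3 - 2*(-52/3))² = (-3 + 104/3)² = (95/3)² = 9025/9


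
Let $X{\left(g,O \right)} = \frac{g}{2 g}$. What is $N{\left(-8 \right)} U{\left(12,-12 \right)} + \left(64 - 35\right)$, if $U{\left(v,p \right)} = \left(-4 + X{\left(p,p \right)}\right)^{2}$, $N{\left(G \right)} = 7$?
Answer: $\frac{459}{4} \approx 114.75$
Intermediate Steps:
$X{\left(g,O \right)} = \frac{1}{2}$ ($X{\left(g,O \right)} = g \frac{1}{2 g} = \frac{1}{2}$)
$U{\left(v,p \right)} = \frac{49}{4}$ ($U{\left(v,p \right)} = \left(-4 + \frac{1}{2}\right)^{2} = \left(- \frac{7}{2}\right)^{2} = \frac{49}{4}$)
$N{\left(-8 \right)} U{\left(12,-12 \right)} + \left(64 - 35\right) = 7 \cdot \frac{49}{4} + \left(64 - 35\right) = \frac{343}{4} + 29 = \frac{459}{4}$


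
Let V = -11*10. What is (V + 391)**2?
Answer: 78961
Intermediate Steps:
V = -110
(V + 391)**2 = (-110 + 391)**2 = 281**2 = 78961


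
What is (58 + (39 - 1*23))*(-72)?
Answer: -5328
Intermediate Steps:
(58 + (39 - 1*23))*(-72) = (58 + (39 - 23))*(-72) = (58 + 16)*(-72) = 74*(-72) = -5328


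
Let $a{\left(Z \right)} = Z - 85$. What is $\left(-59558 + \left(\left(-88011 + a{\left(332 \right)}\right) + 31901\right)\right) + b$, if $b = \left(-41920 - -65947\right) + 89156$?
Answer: $-2238$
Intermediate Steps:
$a{\left(Z \right)} = -85 + Z$ ($a{\left(Z \right)} = Z - 85 = -85 + Z$)
$b = 113183$ ($b = \left(-41920 + 65947\right) + 89156 = 24027 + 89156 = 113183$)
$\left(-59558 + \left(\left(-88011 + a{\left(332 \right)}\right) + 31901\right)\right) + b = \left(-59558 + \left(\left(-88011 + \left(-85 + 332\right)\right) + 31901\right)\right) + 113183 = \left(-59558 + \left(\left(-88011 + 247\right) + 31901\right)\right) + 113183 = \left(-59558 + \left(-87764 + 31901\right)\right) + 113183 = \left(-59558 - 55863\right) + 113183 = -115421 + 113183 = -2238$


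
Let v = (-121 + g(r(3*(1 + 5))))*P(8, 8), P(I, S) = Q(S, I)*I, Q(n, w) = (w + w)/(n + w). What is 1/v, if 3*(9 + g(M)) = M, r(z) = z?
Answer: -1/992 ≈ -0.0010081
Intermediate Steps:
Q(n, w) = 2*w/(n + w) (Q(n, w) = (2*w)/(n + w) = 2*w/(n + w))
g(M) = -9 + M/3
P(I, S) = 2*I²/(I + S) (P(I, S) = (2*I/(S + I))*I = (2*I/(I + S))*I = 2*I²/(I + S))
v = -992 (v = (-121 + (-9 + (3*(1 + 5))/3))*(2*8²/(8 + 8)) = (-121 + (-9 + (3*6)/3))*(2*64/16) = (-121 + (-9 + (⅓)*18))*(2*64*(1/16)) = (-121 + (-9 + 6))*8 = (-121 - 3)*8 = -124*8 = -992)
1/v = 1/(-992) = -1/992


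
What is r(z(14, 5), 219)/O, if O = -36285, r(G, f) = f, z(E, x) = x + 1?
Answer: -73/12095 ≈ -0.0060356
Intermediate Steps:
z(E, x) = 1 + x
r(z(14, 5), 219)/O = 219/(-36285) = 219*(-1/36285) = -73/12095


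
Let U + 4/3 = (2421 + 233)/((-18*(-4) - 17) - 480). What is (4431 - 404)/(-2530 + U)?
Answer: -5134425/3235412 ≈ -1.5869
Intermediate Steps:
U = -9662/1275 (U = -4/3 + (2421 + 233)/((-18*(-4) - 17) - 480) = -4/3 + 2654/((72 - 17) - 480) = -4/3 + 2654/(55 - 480) = -4/3 + 2654/(-425) = -4/3 + 2654*(-1/425) = -4/3 - 2654/425 = -9662/1275 ≈ -7.5780)
(4431 - 404)/(-2530 + U) = (4431 - 404)/(-2530 - 9662/1275) = 4027/(-3235412/1275) = 4027*(-1275/3235412) = -5134425/3235412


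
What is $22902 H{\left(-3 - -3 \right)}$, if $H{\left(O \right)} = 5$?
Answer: $114510$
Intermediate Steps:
$22902 H{\left(-3 - -3 \right)} = 22902 \cdot 5 = 114510$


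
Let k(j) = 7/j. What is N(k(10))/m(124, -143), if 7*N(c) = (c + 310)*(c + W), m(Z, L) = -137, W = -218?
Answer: 6751511/95900 ≈ 70.402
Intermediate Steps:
N(c) = (-218 + c)*(310 + c)/7 (N(c) = ((c + 310)*(c - 218))/7 = ((310 + c)*(-218 + c))/7 = ((-218 + c)*(310 + c))/7 = (-218 + c)*(310 + c)/7)
N(k(10))/m(124, -143) = (-67580/7 + (7/10)**2/7 + 92*(7/10)/7)/(-137) = (-67580/7 + (7*(1/10))**2/7 + 92*(7*(1/10))/7)*(-1/137) = (-67580/7 + (7/10)**2/7 + (92/7)*(7/10))*(-1/137) = (-67580/7 + (1/7)*(49/100) + 46/5)*(-1/137) = (-67580/7 + 7/100 + 46/5)*(-1/137) = -6751511/700*(-1/137) = 6751511/95900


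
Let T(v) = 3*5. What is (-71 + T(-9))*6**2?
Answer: -2016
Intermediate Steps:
T(v) = 15
(-71 + T(-9))*6**2 = (-71 + 15)*6**2 = -56*36 = -2016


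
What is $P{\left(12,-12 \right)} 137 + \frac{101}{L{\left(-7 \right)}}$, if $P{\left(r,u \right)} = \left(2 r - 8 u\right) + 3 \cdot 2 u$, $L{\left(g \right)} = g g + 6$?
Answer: $\frac{361781}{55} \approx 6577.8$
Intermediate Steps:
$L{\left(g \right)} = 6 + g^{2}$ ($L{\left(g \right)} = g^{2} + 6 = 6 + g^{2}$)
$P{\left(r,u \right)} = - 2 u + 2 r$ ($P{\left(r,u \right)} = \left(- 8 u + 2 r\right) + 6 u = - 2 u + 2 r$)
$P{\left(12,-12 \right)} 137 + \frac{101}{L{\left(-7 \right)}} = \left(\left(-2\right) \left(-12\right) + 2 \cdot 12\right) 137 + \frac{101}{6 + \left(-7\right)^{2}} = \left(24 + 24\right) 137 + \frac{101}{6 + 49} = 48 \cdot 137 + \frac{101}{55} = 6576 + 101 \cdot \frac{1}{55} = 6576 + \frac{101}{55} = \frac{361781}{55}$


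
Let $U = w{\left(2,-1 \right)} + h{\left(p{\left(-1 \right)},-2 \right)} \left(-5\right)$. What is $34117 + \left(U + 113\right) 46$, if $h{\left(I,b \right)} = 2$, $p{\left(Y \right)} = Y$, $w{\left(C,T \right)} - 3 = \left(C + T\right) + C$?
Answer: $39131$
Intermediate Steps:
$w{\left(C,T \right)} = 3 + T + 2 C$ ($w{\left(C,T \right)} = 3 + \left(\left(C + T\right) + C\right) = 3 + \left(T + 2 C\right) = 3 + T + 2 C$)
$U = -4$ ($U = \left(3 - 1 + 2 \cdot 2\right) + 2 \left(-5\right) = \left(3 - 1 + 4\right) - 10 = 6 - 10 = -4$)
$34117 + \left(U + 113\right) 46 = 34117 + \left(-4 + 113\right) 46 = 34117 + 109 \cdot 46 = 34117 + 5014 = 39131$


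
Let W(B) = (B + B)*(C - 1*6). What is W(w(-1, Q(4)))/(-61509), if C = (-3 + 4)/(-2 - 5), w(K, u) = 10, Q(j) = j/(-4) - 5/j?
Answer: 860/430563 ≈ 0.0019974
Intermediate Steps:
Q(j) = -5/j - j/4 (Q(j) = j*(-¼) - 5/j = -j/4 - 5/j = -5/j - j/4)
C = -⅐ (C = 1/(-7) = 1*(-⅐) = -⅐ ≈ -0.14286)
W(B) = -86*B/7 (W(B) = (B + B)*(-⅐ - 1*6) = (2*B)*(-⅐ - 6) = (2*B)*(-43/7) = -86*B/7)
W(w(-1, Q(4)))/(-61509) = -86/7*10/(-61509) = -860/7*(-1/61509) = 860/430563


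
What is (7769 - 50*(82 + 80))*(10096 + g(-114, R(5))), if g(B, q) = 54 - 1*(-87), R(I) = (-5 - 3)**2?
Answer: -3388447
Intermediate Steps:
R(I) = 64 (R(I) = (-8)**2 = 64)
g(B, q) = 141 (g(B, q) = 54 + 87 = 141)
(7769 - 50*(82 + 80))*(10096 + g(-114, R(5))) = (7769 - 50*(82 + 80))*(10096 + 141) = (7769 - 50*162)*10237 = (7769 - 8100)*10237 = -331*10237 = -3388447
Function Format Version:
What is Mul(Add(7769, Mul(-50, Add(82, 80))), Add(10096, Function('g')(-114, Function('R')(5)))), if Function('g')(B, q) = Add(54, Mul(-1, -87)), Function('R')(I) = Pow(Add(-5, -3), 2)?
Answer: -3388447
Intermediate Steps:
Function('R')(I) = 64 (Function('R')(I) = Pow(-8, 2) = 64)
Function('g')(B, q) = 141 (Function('g')(B, q) = Add(54, 87) = 141)
Mul(Add(7769, Mul(-50, Add(82, 80))), Add(10096, Function('g')(-114, Function('R')(5)))) = Mul(Add(7769, Mul(-50, Add(82, 80))), Add(10096, 141)) = Mul(Add(7769, Mul(-50, 162)), 10237) = Mul(Add(7769, -8100), 10237) = Mul(-331, 10237) = -3388447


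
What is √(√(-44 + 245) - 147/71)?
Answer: √(-10437 + 5041*√201)/71 ≈ 3.4795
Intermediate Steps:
√(√(-44 + 245) - 147/71) = √(√201 - 147*1/71) = √(√201 - 147/71) = √(-147/71 + √201)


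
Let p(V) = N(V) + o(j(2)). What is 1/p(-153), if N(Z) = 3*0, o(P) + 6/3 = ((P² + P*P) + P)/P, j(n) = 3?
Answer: ⅕ ≈ 0.20000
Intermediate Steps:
o(P) = -2 + (P + 2*P²)/P (o(P) = -2 + ((P² + P*P) + P)/P = -2 + ((P² + P²) + P)/P = -2 + (2*P² + P)/P = -2 + (P + 2*P²)/P)
N(Z) = 0
p(V) = 5 (p(V) = 0 + (-1 + 2*3) = 0 + (-1 + 6) = 0 + 5 = 5)
1/p(-153) = 1/5 = ⅕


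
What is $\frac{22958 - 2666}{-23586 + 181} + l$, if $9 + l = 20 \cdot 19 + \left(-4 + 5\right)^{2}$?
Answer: $\frac{8686368}{23405} \approx 371.13$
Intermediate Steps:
$l = 372$ ($l = -9 + \left(20 \cdot 19 + \left(-4 + 5\right)^{2}\right) = -9 + \left(380 + 1^{2}\right) = -9 + \left(380 + 1\right) = -9 + 381 = 372$)
$\frac{22958 - 2666}{-23586 + 181} + l = \frac{22958 - 2666}{-23586 + 181} + 372 = \frac{20292}{-23405} + 372 = 20292 \left(- \frac{1}{23405}\right) + 372 = - \frac{20292}{23405} + 372 = \frac{8686368}{23405}$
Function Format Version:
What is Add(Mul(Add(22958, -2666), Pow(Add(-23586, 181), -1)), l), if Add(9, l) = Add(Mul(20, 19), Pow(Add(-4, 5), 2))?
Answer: Rational(8686368, 23405) ≈ 371.13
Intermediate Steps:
l = 372 (l = Add(-9, Add(Mul(20, 19), Pow(Add(-4, 5), 2))) = Add(-9, Add(380, Pow(1, 2))) = Add(-9, Add(380, 1)) = Add(-9, 381) = 372)
Add(Mul(Add(22958, -2666), Pow(Add(-23586, 181), -1)), l) = Add(Mul(Add(22958, -2666), Pow(Add(-23586, 181), -1)), 372) = Add(Mul(20292, Pow(-23405, -1)), 372) = Add(Mul(20292, Rational(-1, 23405)), 372) = Add(Rational(-20292, 23405), 372) = Rational(8686368, 23405)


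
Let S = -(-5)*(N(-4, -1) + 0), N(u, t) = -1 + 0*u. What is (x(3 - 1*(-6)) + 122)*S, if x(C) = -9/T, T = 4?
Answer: -2395/4 ≈ -598.75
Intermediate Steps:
N(u, t) = -1 (N(u, t) = -1 + 0 = -1)
x(C) = -9/4
S = -5 (S = -(-5)*(-1 + 0) = -(-5)*(-1) = -1*5 = -5)
(x(3 - 1*(-6)) + 122)*S = (-9/4 + 122)*(-5) = (479/4)*(-5) = -2395/4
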